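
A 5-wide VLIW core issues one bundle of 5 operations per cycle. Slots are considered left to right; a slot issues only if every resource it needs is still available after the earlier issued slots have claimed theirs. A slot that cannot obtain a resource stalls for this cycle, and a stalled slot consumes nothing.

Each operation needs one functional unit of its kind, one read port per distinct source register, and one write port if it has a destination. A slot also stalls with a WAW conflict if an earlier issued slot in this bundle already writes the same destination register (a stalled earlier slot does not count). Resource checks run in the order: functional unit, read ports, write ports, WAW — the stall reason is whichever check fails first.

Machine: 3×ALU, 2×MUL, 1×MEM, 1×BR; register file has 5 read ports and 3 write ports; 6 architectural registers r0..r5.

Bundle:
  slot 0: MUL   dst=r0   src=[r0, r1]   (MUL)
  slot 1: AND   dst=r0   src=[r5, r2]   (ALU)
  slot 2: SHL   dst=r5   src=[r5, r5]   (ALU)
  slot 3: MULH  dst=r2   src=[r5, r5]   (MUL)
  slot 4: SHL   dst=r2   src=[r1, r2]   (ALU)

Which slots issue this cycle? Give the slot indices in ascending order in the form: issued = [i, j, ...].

issued = [0, 2, 3]

  0. MUL→r0 ⇒ go  {3A/1Mu/1Ld/1B | 3r 2w}
  1. ALU→r0 ⇒ no(WAW)  {3A/1Mu/1Ld/1B | 3r 2w}
  2. ALU→r5 ⇒ go  {2A/1Mu/1Ld/1B | 2r 1w}
  3. MUL→r2 ⇒ go  {2A/0Mu/1Ld/1B | 1r 0w}
  4. ALU→r2 ⇒ no(RD_PORT)  {2A/0Mu/1Ld/1B | 1r 0w}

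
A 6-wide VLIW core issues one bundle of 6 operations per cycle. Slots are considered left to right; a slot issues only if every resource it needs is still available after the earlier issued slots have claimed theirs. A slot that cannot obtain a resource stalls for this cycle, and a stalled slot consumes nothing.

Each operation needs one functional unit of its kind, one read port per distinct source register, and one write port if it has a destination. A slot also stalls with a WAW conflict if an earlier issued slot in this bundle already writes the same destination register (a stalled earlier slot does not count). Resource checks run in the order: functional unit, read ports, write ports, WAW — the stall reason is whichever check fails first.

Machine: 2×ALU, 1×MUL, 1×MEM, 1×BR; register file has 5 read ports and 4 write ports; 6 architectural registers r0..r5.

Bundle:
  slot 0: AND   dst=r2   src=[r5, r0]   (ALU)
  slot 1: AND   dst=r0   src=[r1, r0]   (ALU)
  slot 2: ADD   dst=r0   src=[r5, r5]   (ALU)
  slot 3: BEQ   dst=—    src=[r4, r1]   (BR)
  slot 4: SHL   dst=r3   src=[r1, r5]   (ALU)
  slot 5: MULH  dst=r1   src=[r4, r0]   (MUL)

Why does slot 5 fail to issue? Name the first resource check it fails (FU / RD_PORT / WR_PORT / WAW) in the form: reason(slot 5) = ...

#0 ALU src=r5,r0 dispatched  <A:1 Mu:1 Ld:1 B:1 rd:3 wr:3>
#1 ALU src=r1,r0 dispatched  <A:0 Mu:1 Ld:1 B:1 rd:1 wr:2>
#2 ALU src=r5,r5 held:FU  <A:0 Mu:1 Ld:1 B:1 rd:1 wr:2>
#3 BR src=r4,r1 held:RD_PORT  <A:0 Mu:1 Ld:1 B:1 rd:1 wr:2>
#4 ALU src=r1,r5 held:FU  <A:0 Mu:1 Ld:1 B:1 rd:1 wr:2>
#5 MUL src=r4,r0 held:RD_PORT  <A:0 Mu:1 Ld:1 B:1 rd:1 wr:2>

reason(slot 5) = RD_PORT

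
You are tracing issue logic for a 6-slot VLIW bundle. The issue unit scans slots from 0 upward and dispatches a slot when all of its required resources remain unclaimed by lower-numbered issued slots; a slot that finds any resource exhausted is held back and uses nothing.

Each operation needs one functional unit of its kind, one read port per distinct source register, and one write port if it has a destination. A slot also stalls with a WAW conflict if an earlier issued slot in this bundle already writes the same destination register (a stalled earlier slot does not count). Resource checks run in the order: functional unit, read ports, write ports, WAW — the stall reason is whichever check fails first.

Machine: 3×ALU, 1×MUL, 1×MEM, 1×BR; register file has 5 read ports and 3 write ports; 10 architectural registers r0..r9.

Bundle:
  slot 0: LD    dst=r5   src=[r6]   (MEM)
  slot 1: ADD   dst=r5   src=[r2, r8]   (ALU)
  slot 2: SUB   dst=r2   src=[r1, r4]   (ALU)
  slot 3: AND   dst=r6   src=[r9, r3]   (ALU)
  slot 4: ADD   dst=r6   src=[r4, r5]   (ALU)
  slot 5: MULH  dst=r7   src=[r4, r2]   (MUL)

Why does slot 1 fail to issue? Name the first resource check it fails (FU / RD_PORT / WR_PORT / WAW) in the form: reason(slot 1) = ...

(0) want 1×MEM +1rd +1wr — yes → AL3|MU1|ME0|BR1|rd4|wr2
(1) want 1×ALU +2rd +1wr — WAW → AL3|MU1|ME0|BR1|rd4|wr2
(2) want 1×ALU +2rd +1wr — yes → AL2|MU1|ME0|BR1|rd2|wr1
(3) want 1×ALU +2rd +1wr — yes → AL1|MU1|ME0|BR1|rd0|wr0
(4) want 1×ALU +2rd +1wr — RD_PORT → AL1|MU1|ME0|BR1|rd0|wr0
(5) want 1×MUL +2rd +1wr — RD_PORT → AL1|MU1|ME0|BR1|rd0|wr0

reason(slot 1) = WAW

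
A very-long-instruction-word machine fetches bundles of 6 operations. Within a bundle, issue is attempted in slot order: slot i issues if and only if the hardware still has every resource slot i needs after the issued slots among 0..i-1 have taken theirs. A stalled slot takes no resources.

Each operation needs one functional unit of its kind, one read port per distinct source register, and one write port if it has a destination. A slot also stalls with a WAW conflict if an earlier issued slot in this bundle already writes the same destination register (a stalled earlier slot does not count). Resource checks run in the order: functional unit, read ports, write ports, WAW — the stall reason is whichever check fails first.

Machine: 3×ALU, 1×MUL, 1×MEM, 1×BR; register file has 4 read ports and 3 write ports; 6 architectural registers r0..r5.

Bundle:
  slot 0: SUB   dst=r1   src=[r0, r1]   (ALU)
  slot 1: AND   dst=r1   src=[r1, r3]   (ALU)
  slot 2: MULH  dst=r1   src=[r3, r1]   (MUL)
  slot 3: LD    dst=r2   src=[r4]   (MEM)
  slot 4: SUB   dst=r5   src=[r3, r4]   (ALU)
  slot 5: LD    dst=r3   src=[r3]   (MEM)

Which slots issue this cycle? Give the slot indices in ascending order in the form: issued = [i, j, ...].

#0 ALU src=r0,r1 dispatched  <A:2 Mu:1 Ld:1 B:1 rd:2 wr:2>
#1 ALU src=r1,r3 held:WAW  <A:2 Mu:1 Ld:1 B:1 rd:2 wr:2>
#2 MUL src=r3,r1 held:WAW  <A:2 Mu:1 Ld:1 B:1 rd:2 wr:2>
#3 MEM src=r4 dispatched  <A:2 Mu:1 Ld:0 B:1 rd:1 wr:1>
#4 ALU src=r3,r4 held:RD_PORT  <A:2 Mu:1 Ld:0 B:1 rd:1 wr:1>
#5 MEM src=r3 held:FU  <A:2 Mu:1 Ld:0 B:1 rd:1 wr:1>

issued = [0, 3]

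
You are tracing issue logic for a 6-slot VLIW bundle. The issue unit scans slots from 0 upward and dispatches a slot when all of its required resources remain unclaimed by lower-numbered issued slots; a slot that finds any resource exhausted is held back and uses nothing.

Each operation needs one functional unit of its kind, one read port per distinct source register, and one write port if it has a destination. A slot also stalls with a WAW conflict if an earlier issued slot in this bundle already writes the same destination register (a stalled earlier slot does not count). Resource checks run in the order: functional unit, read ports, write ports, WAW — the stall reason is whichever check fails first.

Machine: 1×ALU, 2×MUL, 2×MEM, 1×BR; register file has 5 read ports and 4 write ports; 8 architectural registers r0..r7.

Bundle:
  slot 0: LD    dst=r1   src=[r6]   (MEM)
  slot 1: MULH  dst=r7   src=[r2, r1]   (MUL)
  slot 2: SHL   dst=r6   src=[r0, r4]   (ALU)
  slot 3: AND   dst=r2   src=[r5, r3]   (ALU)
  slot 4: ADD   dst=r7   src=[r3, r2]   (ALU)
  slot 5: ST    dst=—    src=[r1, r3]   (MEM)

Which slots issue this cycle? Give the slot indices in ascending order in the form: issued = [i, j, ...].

issued = [0, 1, 2]

(0) want 1×MEM +1rd +1wr — yes → AL1|MU2|ME1|BR1|rd4|wr3
(1) want 1×MUL +2rd +1wr — yes → AL1|MU1|ME1|BR1|rd2|wr2
(2) want 1×ALU +2rd +1wr — yes → AL0|MU1|ME1|BR1|rd0|wr1
(3) want 1×ALU +2rd +1wr — FU → AL0|MU1|ME1|BR1|rd0|wr1
(4) want 1×ALU +2rd +1wr — FU → AL0|MU1|ME1|BR1|rd0|wr1
(5) want 1×MEM +2rd +0wr — RD_PORT → AL0|MU1|ME1|BR1|rd0|wr1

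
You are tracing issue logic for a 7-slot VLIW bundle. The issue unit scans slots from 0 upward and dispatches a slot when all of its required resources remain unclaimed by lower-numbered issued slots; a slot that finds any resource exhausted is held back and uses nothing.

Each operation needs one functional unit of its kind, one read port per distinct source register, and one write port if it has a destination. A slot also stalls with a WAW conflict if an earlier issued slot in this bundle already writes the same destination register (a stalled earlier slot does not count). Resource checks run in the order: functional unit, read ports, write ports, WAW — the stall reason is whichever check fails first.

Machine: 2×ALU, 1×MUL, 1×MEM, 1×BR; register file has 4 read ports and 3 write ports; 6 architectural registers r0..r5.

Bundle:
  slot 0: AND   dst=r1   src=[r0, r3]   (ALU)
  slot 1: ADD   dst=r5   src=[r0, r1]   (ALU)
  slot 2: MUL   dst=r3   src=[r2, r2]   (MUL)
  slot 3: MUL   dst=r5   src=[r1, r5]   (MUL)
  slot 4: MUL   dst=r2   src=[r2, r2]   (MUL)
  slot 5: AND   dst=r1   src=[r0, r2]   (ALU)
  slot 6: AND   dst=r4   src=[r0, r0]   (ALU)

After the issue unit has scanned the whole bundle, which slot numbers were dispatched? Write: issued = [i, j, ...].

slot 0 (ALU): ISSUE — free A1,Mu1,Ld1,B1 rp2 wp2
slot 1 (ALU): ISSUE — free A0,Mu1,Ld1,B1 rp0 wp1
slot 2 (MUL): stall RD_PORT — free A0,Mu1,Ld1,B1 rp0 wp1
slot 3 (MUL): stall RD_PORT — free A0,Mu1,Ld1,B1 rp0 wp1
slot 4 (MUL): stall RD_PORT — free A0,Mu1,Ld1,B1 rp0 wp1
slot 5 (ALU): stall FU — free A0,Mu1,Ld1,B1 rp0 wp1
slot 6 (ALU): stall FU — free A0,Mu1,Ld1,B1 rp0 wp1

issued = [0, 1]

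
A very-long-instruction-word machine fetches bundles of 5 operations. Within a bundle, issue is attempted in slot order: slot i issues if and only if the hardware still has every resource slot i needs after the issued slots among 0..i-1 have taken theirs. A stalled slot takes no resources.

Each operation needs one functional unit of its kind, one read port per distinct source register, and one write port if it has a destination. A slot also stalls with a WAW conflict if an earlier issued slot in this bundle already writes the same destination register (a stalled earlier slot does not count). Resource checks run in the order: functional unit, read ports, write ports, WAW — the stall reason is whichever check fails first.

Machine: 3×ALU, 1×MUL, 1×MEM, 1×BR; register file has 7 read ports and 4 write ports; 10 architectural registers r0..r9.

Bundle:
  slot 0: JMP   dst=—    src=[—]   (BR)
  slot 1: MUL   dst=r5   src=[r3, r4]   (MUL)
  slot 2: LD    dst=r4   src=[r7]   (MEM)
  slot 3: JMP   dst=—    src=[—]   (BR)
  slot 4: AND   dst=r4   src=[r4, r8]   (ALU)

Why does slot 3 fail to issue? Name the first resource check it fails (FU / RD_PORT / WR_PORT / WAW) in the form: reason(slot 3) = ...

  0. BR ⇒ go  {3A/1Mu/1Ld/0B | 7r 4w}
  1. MUL→r5 ⇒ go  {3A/0Mu/1Ld/0B | 5r 3w}
  2. MEM→r4 ⇒ go  {3A/0Mu/0Ld/0B | 4r 2w}
  3. BR ⇒ no(FU)  {3A/0Mu/0Ld/0B | 4r 2w}
  4. ALU→r4 ⇒ no(WAW)  {3A/0Mu/0Ld/0B | 4r 2w}

reason(slot 3) = FU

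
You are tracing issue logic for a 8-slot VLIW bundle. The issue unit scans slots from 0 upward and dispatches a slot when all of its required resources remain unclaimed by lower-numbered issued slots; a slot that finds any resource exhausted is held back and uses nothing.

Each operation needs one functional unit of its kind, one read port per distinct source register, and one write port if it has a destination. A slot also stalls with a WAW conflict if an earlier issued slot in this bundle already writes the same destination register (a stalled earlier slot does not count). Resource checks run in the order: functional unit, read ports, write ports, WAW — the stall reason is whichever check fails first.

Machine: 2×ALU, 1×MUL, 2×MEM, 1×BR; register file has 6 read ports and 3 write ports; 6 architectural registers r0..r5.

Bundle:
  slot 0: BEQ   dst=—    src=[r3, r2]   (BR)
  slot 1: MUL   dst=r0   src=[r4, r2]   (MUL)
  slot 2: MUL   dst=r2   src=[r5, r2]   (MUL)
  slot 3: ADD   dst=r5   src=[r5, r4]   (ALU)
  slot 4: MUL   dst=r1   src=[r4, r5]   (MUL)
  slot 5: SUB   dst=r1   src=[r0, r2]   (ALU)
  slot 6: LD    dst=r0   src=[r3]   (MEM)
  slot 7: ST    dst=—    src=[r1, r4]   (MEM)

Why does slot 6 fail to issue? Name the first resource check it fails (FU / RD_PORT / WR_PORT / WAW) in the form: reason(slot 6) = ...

reason(slot 6) = RD_PORT

(0) want 1×BR +2rd +0wr — yes → AL2|MU1|ME2|BR0|rd4|wr3
(1) want 1×MUL +2rd +1wr — yes → AL2|MU0|ME2|BR0|rd2|wr2
(2) want 1×MUL +2rd +1wr — FU → AL2|MU0|ME2|BR0|rd2|wr2
(3) want 1×ALU +2rd +1wr — yes → AL1|MU0|ME2|BR0|rd0|wr1
(4) want 1×MUL +2rd +1wr — FU → AL1|MU0|ME2|BR0|rd0|wr1
(5) want 1×ALU +2rd +1wr — RD_PORT → AL1|MU0|ME2|BR0|rd0|wr1
(6) want 1×MEM +1rd +1wr — RD_PORT → AL1|MU0|ME2|BR0|rd0|wr1
(7) want 1×MEM +2rd +0wr — RD_PORT → AL1|MU0|ME2|BR0|rd0|wr1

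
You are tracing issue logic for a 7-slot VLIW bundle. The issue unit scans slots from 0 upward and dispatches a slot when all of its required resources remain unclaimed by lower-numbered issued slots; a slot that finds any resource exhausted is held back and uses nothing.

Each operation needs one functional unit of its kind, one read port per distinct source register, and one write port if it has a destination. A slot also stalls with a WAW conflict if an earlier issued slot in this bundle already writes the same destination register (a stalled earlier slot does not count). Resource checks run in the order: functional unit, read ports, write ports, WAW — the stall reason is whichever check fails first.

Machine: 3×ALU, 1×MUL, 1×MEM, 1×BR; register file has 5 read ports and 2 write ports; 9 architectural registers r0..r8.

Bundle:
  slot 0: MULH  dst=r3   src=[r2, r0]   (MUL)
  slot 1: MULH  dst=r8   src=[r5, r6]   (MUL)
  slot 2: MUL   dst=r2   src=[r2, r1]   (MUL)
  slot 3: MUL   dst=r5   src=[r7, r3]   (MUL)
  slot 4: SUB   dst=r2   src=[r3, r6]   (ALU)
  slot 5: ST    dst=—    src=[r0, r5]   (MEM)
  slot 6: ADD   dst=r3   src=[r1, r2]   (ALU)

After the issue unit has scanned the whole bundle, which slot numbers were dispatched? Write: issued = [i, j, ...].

[0] MUL needs rd=2 wr=1: ok; after: ALU=3 MUL=0 MEM=1 BR=1, R=3, W=1
[1] MUL needs rd=2 wr=1: FU; after: ALU=3 MUL=0 MEM=1 BR=1, R=3, W=1
[2] MUL needs rd=2 wr=1: FU; after: ALU=3 MUL=0 MEM=1 BR=1, R=3, W=1
[3] MUL needs rd=2 wr=1: FU; after: ALU=3 MUL=0 MEM=1 BR=1, R=3, W=1
[4] ALU needs rd=2 wr=1: ok; after: ALU=2 MUL=0 MEM=1 BR=1, R=1, W=0
[5] MEM needs rd=2 wr=0: RD_PORT; after: ALU=2 MUL=0 MEM=1 BR=1, R=1, W=0
[6] ALU needs rd=2 wr=1: RD_PORT; after: ALU=2 MUL=0 MEM=1 BR=1, R=1, W=0

issued = [0, 4]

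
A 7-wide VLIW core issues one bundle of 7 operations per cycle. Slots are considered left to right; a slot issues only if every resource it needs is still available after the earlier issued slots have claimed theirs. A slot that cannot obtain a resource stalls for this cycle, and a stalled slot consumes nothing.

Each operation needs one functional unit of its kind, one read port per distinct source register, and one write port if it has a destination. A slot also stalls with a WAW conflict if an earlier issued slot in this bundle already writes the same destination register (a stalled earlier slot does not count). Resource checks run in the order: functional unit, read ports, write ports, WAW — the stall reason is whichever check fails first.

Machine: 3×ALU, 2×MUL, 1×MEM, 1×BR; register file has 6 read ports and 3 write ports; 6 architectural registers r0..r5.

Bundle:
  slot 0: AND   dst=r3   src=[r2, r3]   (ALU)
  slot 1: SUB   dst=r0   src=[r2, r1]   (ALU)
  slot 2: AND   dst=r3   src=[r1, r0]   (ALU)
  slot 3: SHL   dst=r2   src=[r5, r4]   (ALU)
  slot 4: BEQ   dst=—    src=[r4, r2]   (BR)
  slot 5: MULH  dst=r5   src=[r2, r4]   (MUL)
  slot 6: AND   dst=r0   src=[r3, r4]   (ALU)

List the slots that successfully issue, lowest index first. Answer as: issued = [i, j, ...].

issued = [0, 1, 3]

[0] ALU needs rd=2 wr=1: ok; after: ALU=2 MUL=2 MEM=1 BR=1, R=4, W=2
[1] ALU needs rd=2 wr=1: ok; after: ALU=1 MUL=2 MEM=1 BR=1, R=2, W=1
[2] ALU needs rd=2 wr=1: WAW; after: ALU=1 MUL=2 MEM=1 BR=1, R=2, W=1
[3] ALU needs rd=2 wr=1: ok; after: ALU=0 MUL=2 MEM=1 BR=1, R=0, W=0
[4] BR needs rd=2 wr=0: RD_PORT; after: ALU=0 MUL=2 MEM=1 BR=1, R=0, W=0
[5] MUL needs rd=2 wr=1: RD_PORT; after: ALU=0 MUL=2 MEM=1 BR=1, R=0, W=0
[6] ALU needs rd=2 wr=1: FU; after: ALU=0 MUL=2 MEM=1 BR=1, R=0, W=0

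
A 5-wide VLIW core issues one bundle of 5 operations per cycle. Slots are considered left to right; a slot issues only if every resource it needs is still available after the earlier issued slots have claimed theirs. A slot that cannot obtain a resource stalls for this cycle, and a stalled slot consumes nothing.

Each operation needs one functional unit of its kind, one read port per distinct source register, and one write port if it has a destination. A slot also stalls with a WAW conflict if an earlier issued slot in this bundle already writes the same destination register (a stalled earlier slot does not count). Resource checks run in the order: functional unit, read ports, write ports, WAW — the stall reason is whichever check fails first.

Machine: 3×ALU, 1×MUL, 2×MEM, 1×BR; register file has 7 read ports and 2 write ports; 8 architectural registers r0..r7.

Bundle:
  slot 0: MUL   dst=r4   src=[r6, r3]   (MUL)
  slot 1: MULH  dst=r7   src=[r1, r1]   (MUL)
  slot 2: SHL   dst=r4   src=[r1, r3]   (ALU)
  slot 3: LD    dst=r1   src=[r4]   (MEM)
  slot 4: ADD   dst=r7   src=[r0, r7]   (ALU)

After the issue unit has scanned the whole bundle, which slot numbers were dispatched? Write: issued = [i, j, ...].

[0] MUL needs rd=2 wr=1: ok; after: ALU=3 MUL=0 MEM=2 BR=1, R=5, W=1
[1] MUL needs rd=1 wr=1: FU; after: ALU=3 MUL=0 MEM=2 BR=1, R=5, W=1
[2] ALU needs rd=2 wr=1: WAW; after: ALU=3 MUL=0 MEM=2 BR=1, R=5, W=1
[3] MEM needs rd=1 wr=1: ok; after: ALU=3 MUL=0 MEM=1 BR=1, R=4, W=0
[4] ALU needs rd=2 wr=1: WR_PORT; after: ALU=3 MUL=0 MEM=1 BR=1, R=4, W=0

issued = [0, 3]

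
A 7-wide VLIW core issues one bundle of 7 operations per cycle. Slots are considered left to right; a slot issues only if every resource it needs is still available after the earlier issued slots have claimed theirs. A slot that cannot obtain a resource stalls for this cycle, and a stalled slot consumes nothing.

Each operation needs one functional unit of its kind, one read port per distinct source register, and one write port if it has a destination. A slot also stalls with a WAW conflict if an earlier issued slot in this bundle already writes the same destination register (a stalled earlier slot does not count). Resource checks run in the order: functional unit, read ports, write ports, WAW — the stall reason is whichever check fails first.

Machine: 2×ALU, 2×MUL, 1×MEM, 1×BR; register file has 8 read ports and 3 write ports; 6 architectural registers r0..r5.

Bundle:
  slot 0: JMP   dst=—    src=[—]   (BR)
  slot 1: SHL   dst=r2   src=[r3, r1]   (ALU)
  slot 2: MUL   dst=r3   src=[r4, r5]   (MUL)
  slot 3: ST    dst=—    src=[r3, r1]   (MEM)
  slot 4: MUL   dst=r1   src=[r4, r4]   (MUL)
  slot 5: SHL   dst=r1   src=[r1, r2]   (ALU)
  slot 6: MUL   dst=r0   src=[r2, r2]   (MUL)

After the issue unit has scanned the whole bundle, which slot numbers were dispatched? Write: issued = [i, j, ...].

issued = [0, 1, 2, 3, 4]

#0 BR src=- dispatched  <A:2 Mu:2 Ld:1 B:0 rd:8 wr:3>
#1 ALU src=r3,r1 dispatched  <A:1 Mu:2 Ld:1 B:0 rd:6 wr:2>
#2 MUL src=r4,r5 dispatched  <A:1 Mu:1 Ld:1 B:0 rd:4 wr:1>
#3 MEM src=r3,r1 dispatched  <A:1 Mu:1 Ld:0 B:0 rd:2 wr:1>
#4 MUL src=r4,r4 dispatched  <A:1 Mu:0 Ld:0 B:0 rd:1 wr:0>
#5 ALU src=r1,r2 held:RD_PORT  <A:1 Mu:0 Ld:0 B:0 rd:1 wr:0>
#6 MUL src=r2,r2 held:FU  <A:1 Mu:0 Ld:0 B:0 rd:1 wr:0>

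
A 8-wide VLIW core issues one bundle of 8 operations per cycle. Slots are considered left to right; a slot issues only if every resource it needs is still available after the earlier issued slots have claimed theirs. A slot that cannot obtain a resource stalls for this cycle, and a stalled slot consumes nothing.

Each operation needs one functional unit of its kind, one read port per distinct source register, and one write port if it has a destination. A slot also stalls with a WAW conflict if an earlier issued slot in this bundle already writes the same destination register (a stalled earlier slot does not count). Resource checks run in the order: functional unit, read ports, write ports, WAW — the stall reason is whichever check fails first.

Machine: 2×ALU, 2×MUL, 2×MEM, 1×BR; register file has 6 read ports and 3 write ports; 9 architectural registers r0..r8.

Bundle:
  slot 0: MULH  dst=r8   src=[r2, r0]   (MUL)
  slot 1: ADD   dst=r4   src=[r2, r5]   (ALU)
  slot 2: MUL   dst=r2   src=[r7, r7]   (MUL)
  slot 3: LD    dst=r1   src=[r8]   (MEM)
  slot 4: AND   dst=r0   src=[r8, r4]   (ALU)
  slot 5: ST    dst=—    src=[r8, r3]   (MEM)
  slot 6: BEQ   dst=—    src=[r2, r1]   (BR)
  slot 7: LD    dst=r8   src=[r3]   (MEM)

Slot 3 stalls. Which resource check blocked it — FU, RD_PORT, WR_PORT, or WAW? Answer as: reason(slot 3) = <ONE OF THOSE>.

reason(slot 3) = WR_PORT

slot 0 (MUL): ISSUE — free A2,Mu1,Ld2,B1 rp4 wp2
slot 1 (ALU): ISSUE — free A1,Mu1,Ld2,B1 rp2 wp1
slot 2 (MUL): ISSUE — free A1,Mu0,Ld2,B1 rp1 wp0
slot 3 (MEM): stall WR_PORT — free A1,Mu0,Ld2,B1 rp1 wp0
slot 4 (ALU): stall RD_PORT — free A1,Mu0,Ld2,B1 rp1 wp0
slot 5 (MEM): stall RD_PORT — free A1,Mu0,Ld2,B1 rp1 wp0
slot 6 (BR): stall RD_PORT — free A1,Mu0,Ld2,B1 rp1 wp0
slot 7 (MEM): stall WR_PORT — free A1,Mu0,Ld2,B1 rp1 wp0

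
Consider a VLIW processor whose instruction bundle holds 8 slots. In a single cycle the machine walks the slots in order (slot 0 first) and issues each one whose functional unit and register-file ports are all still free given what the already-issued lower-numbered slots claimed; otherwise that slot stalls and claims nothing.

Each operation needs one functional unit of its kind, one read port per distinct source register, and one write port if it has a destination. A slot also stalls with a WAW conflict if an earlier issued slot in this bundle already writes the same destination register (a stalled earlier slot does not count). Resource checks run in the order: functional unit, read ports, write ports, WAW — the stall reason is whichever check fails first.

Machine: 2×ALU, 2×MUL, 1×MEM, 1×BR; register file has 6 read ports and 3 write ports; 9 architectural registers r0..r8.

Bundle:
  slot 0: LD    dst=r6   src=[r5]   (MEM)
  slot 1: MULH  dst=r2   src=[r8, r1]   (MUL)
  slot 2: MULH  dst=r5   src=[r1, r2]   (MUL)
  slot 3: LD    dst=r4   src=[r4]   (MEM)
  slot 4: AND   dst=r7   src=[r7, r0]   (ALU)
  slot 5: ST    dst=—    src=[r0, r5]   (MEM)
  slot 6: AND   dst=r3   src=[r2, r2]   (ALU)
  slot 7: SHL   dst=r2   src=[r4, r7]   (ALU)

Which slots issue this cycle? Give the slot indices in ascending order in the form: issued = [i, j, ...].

slot 0 (MEM): ISSUE — free A2,Mu2,Ld0,B1 rp5 wp2
slot 1 (MUL): ISSUE — free A2,Mu1,Ld0,B1 rp3 wp1
slot 2 (MUL): ISSUE — free A2,Mu0,Ld0,B1 rp1 wp0
slot 3 (MEM): stall FU — free A2,Mu0,Ld0,B1 rp1 wp0
slot 4 (ALU): stall RD_PORT — free A2,Mu0,Ld0,B1 rp1 wp0
slot 5 (MEM): stall FU — free A2,Mu0,Ld0,B1 rp1 wp0
slot 6 (ALU): stall WR_PORT — free A2,Mu0,Ld0,B1 rp1 wp0
slot 7 (ALU): stall RD_PORT — free A2,Mu0,Ld0,B1 rp1 wp0

issued = [0, 1, 2]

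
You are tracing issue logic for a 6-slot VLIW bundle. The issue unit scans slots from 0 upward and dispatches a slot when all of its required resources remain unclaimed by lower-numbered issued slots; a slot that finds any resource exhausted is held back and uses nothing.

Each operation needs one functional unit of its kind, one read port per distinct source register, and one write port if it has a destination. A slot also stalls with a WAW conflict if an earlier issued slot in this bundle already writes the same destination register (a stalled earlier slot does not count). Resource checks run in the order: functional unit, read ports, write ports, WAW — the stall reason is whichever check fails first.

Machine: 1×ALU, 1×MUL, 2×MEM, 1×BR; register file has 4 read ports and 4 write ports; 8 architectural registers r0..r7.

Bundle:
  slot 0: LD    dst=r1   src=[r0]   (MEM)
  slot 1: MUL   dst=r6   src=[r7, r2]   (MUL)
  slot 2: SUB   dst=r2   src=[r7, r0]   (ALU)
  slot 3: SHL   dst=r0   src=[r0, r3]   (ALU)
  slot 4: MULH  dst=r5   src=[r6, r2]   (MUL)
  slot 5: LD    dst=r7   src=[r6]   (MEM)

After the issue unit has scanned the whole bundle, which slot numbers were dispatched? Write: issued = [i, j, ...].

issued = [0, 1, 5]

slot 0 (MEM): ISSUE — free A1,Mu1,Ld1,B1 rp3 wp3
slot 1 (MUL): ISSUE — free A1,Mu0,Ld1,B1 rp1 wp2
slot 2 (ALU): stall RD_PORT — free A1,Mu0,Ld1,B1 rp1 wp2
slot 3 (ALU): stall RD_PORT — free A1,Mu0,Ld1,B1 rp1 wp2
slot 4 (MUL): stall FU — free A1,Mu0,Ld1,B1 rp1 wp2
slot 5 (MEM): ISSUE — free A1,Mu0,Ld0,B1 rp0 wp1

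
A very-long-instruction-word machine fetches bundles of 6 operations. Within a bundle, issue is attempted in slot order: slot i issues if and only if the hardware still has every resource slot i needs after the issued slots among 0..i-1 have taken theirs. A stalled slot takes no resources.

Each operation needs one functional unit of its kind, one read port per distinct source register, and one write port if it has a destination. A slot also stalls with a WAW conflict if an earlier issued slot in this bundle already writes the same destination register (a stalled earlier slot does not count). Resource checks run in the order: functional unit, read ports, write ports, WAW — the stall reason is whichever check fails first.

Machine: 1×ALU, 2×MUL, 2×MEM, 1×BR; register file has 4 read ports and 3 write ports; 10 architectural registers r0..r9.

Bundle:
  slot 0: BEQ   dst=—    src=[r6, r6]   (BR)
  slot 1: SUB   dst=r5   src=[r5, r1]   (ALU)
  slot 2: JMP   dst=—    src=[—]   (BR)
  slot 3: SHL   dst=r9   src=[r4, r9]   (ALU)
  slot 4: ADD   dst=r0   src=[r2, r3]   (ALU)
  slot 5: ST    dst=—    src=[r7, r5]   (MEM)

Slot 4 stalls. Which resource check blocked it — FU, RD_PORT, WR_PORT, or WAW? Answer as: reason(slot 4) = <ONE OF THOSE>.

  0. BR ⇒ go  {1A/2Mu/2Ld/0B | 3r 3w}
  1. ALU→r5 ⇒ go  {0A/2Mu/2Ld/0B | 1r 2w}
  2. BR ⇒ no(FU)  {0A/2Mu/2Ld/0B | 1r 2w}
  3. ALU→r9 ⇒ no(FU)  {0A/2Mu/2Ld/0B | 1r 2w}
  4. ALU→r0 ⇒ no(FU)  {0A/2Mu/2Ld/0B | 1r 2w}
  5. MEM ⇒ no(RD_PORT)  {0A/2Mu/2Ld/0B | 1r 2w}

reason(slot 4) = FU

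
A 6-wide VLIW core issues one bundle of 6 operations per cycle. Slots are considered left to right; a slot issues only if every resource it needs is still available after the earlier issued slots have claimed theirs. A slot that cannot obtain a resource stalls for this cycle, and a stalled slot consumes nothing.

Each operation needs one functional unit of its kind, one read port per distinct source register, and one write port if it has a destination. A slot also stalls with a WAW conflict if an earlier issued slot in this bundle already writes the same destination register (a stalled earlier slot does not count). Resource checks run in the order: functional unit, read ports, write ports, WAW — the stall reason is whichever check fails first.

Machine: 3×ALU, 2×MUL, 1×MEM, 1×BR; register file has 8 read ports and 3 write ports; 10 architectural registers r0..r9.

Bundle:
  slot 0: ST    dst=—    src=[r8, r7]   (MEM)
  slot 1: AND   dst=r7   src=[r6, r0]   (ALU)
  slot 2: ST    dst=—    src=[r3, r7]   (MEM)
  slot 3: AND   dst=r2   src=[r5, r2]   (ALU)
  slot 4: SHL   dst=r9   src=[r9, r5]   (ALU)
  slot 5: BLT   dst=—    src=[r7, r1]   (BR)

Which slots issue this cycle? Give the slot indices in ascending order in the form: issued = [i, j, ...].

slot 0 (MEM): ISSUE — free A3,Mu2,Ld0,B1 rp6 wp3
slot 1 (ALU): ISSUE — free A2,Mu2,Ld0,B1 rp4 wp2
slot 2 (MEM): stall FU — free A2,Mu2,Ld0,B1 rp4 wp2
slot 3 (ALU): ISSUE — free A1,Mu2,Ld0,B1 rp2 wp1
slot 4 (ALU): ISSUE — free A0,Mu2,Ld0,B1 rp0 wp0
slot 5 (BR): stall RD_PORT — free A0,Mu2,Ld0,B1 rp0 wp0

issued = [0, 1, 3, 4]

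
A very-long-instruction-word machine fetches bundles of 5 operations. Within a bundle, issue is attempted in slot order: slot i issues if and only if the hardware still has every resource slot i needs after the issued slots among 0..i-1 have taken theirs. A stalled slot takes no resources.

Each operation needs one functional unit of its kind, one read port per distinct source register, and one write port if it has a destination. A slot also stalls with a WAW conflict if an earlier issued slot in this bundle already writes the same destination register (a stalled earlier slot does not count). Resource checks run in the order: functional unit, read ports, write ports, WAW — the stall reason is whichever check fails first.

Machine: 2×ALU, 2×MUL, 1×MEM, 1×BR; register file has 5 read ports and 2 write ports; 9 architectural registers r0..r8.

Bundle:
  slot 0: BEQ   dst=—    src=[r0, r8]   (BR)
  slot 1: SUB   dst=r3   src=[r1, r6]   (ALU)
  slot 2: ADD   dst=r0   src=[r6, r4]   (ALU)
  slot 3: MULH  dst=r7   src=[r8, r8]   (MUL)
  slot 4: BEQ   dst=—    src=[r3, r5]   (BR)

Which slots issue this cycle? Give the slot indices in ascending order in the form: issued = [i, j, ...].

issued = [0, 1, 3]

(0) want 1×BR +2rd +0wr — yes → AL2|MU2|ME1|BR0|rd3|wr2
(1) want 1×ALU +2rd +1wr — yes → AL1|MU2|ME1|BR0|rd1|wr1
(2) want 1×ALU +2rd +1wr — RD_PORT → AL1|MU2|ME1|BR0|rd1|wr1
(3) want 1×MUL +1rd +1wr — yes → AL1|MU1|ME1|BR0|rd0|wr0
(4) want 1×BR +2rd +0wr — FU → AL1|MU1|ME1|BR0|rd0|wr0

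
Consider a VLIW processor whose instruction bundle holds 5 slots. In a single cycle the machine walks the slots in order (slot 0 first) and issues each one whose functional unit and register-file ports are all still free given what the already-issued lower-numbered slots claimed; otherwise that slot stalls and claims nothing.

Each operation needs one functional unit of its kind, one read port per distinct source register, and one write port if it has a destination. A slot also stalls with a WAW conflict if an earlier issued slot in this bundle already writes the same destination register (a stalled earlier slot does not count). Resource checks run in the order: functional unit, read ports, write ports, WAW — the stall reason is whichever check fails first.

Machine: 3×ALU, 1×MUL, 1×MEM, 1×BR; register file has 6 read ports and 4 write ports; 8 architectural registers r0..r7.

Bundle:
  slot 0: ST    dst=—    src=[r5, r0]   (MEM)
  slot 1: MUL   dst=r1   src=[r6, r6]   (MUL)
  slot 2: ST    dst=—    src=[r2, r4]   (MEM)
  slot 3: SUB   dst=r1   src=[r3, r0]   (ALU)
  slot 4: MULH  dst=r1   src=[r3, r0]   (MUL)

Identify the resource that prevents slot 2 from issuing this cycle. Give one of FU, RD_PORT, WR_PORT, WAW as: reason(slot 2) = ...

reason(slot 2) = FU

slot 0 (MEM): ISSUE — free A3,Mu1,Ld0,B1 rp4 wp4
slot 1 (MUL): ISSUE — free A3,Mu0,Ld0,B1 rp3 wp3
slot 2 (MEM): stall FU — free A3,Mu0,Ld0,B1 rp3 wp3
slot 3 (ALU): stall WAW — free A3,Mu0,Ld0,B1 rp3 wp3
slot 4 (MUL): stall FU — free A3,Mu0,Ld0,B1 rp3 wp3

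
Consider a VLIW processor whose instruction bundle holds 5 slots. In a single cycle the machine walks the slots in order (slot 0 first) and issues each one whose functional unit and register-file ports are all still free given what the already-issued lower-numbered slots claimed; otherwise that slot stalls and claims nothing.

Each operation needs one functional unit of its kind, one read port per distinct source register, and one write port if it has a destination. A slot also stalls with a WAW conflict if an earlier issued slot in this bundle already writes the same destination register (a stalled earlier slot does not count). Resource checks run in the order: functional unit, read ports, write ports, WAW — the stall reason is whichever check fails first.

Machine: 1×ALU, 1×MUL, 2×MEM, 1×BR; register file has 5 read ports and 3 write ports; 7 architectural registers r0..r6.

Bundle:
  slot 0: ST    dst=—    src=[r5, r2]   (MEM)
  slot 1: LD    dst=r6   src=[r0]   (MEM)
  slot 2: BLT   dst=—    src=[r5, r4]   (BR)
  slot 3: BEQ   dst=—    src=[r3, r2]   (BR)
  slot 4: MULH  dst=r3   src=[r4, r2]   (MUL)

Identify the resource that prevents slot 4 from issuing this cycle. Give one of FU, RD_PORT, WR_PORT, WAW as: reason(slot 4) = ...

slot 0 (MEM): ISSUE — free A1,Mu1,Ld1,B1 rp3 wp3
slot 1 (MEM): ISSUE — free A1,Mu1,Ld0,B1 rp2 wp2
slot 2 (BR): ISSUE — free A1,Mu1,Ld0,B0 rp0 wp2
slot 3 (BR): stall FU — free A1,Mu1,Ld0,B0 rp0 wp2
slot 4 (MUL): stall RD_PORT — free A1,Mu1,Ld0,B0 rp0 wp2

reason(slot 4) = RD_PORT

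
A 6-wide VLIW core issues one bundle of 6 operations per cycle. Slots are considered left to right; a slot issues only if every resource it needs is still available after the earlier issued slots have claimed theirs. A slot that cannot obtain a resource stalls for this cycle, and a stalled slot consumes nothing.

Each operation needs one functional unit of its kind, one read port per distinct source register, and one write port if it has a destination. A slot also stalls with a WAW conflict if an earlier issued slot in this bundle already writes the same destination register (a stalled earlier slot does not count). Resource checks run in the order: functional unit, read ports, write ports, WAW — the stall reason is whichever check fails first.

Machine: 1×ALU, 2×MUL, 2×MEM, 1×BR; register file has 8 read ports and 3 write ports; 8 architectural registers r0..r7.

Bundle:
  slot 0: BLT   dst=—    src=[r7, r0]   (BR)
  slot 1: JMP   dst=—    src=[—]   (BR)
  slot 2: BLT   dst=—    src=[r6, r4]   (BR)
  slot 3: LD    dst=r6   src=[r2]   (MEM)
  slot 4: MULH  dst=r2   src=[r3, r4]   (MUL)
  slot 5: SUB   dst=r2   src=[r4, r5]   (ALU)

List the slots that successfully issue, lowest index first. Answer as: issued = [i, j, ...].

issued = [0, 3, 4]

#0 BR src=r7,r0 dispatched  <A:1 Mu:2 Ld:2 B:0 rd:6 wr:3>
#1 BR src=- held:FU  <A:1 Mu:2 Ld:2 B:0 rd:6 wr:3>
#2 BR src=r6,r4 held:FU  <A:1 Mu:2 Ld:2 B:0 rd:6 wr:3>
#3 MEM src=r2 dispatched  <A:1 Mu:2 Ld:1 B:0 rd:5 wr:2>
#4 MUL src=r3,r4 dispatched  <A:1 Mu:1 Ld:1 B:0 rd:3 wr:1>
#5 ALU src=r4,r5 held:WAW  <A:1 Mu:1 Ld:1 B:0 rd:3 wr:1>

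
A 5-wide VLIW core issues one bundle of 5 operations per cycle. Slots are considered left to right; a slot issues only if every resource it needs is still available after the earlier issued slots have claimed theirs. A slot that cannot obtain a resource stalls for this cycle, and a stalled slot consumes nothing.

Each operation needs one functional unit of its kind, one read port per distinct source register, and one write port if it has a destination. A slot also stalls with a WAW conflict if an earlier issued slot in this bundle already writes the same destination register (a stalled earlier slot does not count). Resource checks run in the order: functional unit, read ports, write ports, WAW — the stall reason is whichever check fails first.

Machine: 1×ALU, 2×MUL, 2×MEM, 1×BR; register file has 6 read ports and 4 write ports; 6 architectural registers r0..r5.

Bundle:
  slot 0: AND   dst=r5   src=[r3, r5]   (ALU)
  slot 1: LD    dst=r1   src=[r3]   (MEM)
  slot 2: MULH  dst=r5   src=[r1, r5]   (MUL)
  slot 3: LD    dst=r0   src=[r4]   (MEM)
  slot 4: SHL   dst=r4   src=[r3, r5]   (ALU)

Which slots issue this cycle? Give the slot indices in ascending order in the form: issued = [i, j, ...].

(0) want 1×ALU +2rd +1wr — yes → AL0|MU2|ME2|BR1|rd4|wr3
(1) want 1×MEM +1rd +1wr — yes → AL0|MU2|ME1|BR1|rd3|wr2
(2) want 1×MUL +2rd +1wr — WAW → AL0|MU2|ME1|BR1|rd3|wr2
(3) want 1×MEM +1rd +1wr — yes → AL0|MU2|ME0|BR1|rd2|wr1
(4) want 1×ALU +2rd +1wr — FU → AL0|MU2|ME0|BR1|rd2|wr1

issued = [0, 1, 3]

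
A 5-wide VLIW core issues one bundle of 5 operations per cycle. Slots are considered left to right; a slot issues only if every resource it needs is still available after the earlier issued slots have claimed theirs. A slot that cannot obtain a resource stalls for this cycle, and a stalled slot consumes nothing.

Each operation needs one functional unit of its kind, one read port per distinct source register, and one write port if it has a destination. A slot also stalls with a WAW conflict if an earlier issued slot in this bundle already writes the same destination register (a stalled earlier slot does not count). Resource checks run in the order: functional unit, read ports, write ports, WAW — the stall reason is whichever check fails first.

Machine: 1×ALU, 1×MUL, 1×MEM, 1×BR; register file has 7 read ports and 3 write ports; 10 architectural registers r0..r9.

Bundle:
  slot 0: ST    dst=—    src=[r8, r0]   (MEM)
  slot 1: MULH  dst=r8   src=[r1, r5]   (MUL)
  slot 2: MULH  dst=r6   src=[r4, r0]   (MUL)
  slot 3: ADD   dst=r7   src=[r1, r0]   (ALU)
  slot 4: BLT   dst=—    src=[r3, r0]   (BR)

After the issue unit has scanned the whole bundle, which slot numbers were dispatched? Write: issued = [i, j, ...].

issued = [0, 1, 3]

#0 MEM src=r8,r0 dispatched  <A:1 Mu:1 Ld:0 B:1 rd:5 wr:3>
#1 MUL src=r1,r5 dispatched  <A:1 Mu:0 Ld:0 B:1 rd:3 wr:2>
#2 MUL src=r4,r0 held:FU  <A:1 Mu:0 Ld:0 B:1 rd:3 wr:2>
#3 ALU src=r1,r0 dispatched  <A:0 Mu:0 Ld:0 B:1 rd:1 wr:1>
#4 BR src=r3,r0 held:RD_PORT  <A:0 Mu:0 Ld:0 B:1 rd:1 wr:1>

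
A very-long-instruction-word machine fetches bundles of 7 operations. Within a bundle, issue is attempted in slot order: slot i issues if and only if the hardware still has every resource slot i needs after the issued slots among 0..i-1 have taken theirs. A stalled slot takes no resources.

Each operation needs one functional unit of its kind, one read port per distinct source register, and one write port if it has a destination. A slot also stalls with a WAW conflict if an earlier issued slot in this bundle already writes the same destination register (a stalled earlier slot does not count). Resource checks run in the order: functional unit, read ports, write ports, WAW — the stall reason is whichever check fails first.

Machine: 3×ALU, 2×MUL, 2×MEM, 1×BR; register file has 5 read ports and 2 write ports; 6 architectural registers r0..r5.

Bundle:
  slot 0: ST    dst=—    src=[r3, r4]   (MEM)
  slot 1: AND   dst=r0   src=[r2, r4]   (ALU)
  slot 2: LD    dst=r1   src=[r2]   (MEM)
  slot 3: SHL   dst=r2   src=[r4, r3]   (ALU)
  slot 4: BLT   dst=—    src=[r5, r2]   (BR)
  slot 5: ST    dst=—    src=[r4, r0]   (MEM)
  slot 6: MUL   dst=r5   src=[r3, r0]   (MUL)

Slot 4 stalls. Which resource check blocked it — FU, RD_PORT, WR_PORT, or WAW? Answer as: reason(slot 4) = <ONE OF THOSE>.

#0 MEM src=r3,r4 dispatched  <A:3 Mu:2 Ld:1 B:1 rd:3 wr:2>
#1 ALU src=r2,r4 dispatched  <A:2 Mu:2 Ld:1 B:1 rd:1 wr:1>
#2 MEM src=r2 dispatched  <A:2 Mu:2 Ld:0 B:1 rd:0 wr:0>
#3 ALU src=r4,r3 held:RD_PORT  <A:2 Mu:2 Ld:0 B:1 rd:0 wr:0>
#4 BR src=r5,r2 held:RD_PORT  <A:2 Mu:2 Ld:0 B:1 rd:0 wr:0>
#5 MEM src=r4,r0 held:FU  <A:2 Mu:2 Ld:0 B:1 rd:0 wr:0>
#6 MUL src=r3,r0 held:RD_PORT  <A:2 Mu:2 Ld:0 B:1 rd:0 wr:0>

reason(slot 4) = RD_PORT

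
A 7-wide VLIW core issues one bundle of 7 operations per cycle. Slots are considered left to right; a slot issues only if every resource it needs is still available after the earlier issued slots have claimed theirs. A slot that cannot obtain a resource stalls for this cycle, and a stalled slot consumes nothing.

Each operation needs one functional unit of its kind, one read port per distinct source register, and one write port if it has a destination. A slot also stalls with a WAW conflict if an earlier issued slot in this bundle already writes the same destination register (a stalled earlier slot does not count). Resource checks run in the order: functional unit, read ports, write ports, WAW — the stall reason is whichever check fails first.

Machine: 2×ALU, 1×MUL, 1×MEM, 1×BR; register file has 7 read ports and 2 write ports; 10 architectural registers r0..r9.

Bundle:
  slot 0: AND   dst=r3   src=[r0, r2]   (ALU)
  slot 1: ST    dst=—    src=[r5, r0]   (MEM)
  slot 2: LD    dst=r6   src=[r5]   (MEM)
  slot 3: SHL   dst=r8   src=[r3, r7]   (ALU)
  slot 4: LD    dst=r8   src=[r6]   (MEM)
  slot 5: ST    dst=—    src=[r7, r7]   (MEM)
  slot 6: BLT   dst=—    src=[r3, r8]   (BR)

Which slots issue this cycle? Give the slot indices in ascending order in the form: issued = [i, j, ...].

  0. ALU→r3 ⇒ go  {1A/1Mu/1Ld/1B | 5r 1w}
  1. MEM ⇒ go  {1A/1Mu/0Ld/1B | 3r 1w}
  2. MEM→r6 ⇒ no(FU)  {1A/1Mu/0Ld/1B | 3r 1w}
  3. ALU→r8 ⇒ go  {0A/1Mu/0Ld/1B | 1r 0w}
  4. MEM→r8 ⇒ no(FU)  {0A/1Mu/0Ld/1B | 1r 0w}
  5. MEM ⇒ no(FU)  {0A/1Mu/0Ld/1B | 1r 0w}
  6. BR ⇒ no(RD_PORT)  {0A/1Mu/0Ld/1B | 1r 0w}

issued = [0, 1, 3]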